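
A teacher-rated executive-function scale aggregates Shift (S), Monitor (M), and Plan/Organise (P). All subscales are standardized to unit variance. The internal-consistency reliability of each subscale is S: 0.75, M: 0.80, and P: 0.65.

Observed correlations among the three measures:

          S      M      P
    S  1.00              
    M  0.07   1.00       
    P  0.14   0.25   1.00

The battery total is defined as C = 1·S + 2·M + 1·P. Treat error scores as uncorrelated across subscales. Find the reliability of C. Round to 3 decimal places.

0.815

Var(C) = 1 + 2² + 1 + 2·[2·0.07 + 0.14 + 2·0.25] = 6 + 1.56 = 7.56.
Because errors are independent across components, Cov(Tᵢ,Tⱼ) = Cov(Xᵢ,Xⱼ); the off-diagonal part of the true-score variance is the same as above.
True-score variance = [0.75 + 2²·0.80 + 0.65] + 1.56 = 4.6 + 1.56 = 6.16.
Reliability = 6.16 / 7.56 = 0.815.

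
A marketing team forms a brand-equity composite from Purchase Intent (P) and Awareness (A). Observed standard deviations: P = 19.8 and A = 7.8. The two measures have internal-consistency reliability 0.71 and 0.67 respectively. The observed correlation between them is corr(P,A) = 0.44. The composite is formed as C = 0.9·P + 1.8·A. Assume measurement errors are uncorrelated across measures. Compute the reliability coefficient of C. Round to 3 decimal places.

0.786

Var(C) = 0.9²·19.8² + 1.8²·7.8² + 2·[1.62·19.8·7.8·0.44] = 514.674 + 220.17 = 734.844.
With uncorrelated errors the cross-covariances are all true-score covariance, so they carry over unchanged; only the diagonal terms shrink to ρᵢσᵢ².
True-score variance = [0.9²·19.8²·0.71 + 1.8²·7.8²·0.67] + 220.17 = 357.534 + 220.17 = 577.703.
Reliability = 577.703 / 734.844 = 0.786.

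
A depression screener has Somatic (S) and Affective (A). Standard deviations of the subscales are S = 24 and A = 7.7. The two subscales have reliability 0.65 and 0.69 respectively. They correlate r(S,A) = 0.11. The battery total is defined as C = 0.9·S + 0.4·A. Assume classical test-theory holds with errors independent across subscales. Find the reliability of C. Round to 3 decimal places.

Var(C) = 0.9²·24² + 0.4²·7.7² + 2·[0.36·24·7.7·0.11] = 476.046 + 14.6362 = 490.683.
Because errors are independent across components, Cov(Tᵢ,Tⱼ) = Cov(Xᵢ,Xⱼ); the off-diagonal part of the true-score variance is the same as above.
True-score variance = [0.9²·24²·0.65 + 0.4²·7.7²·0.69] + 14.6362 = 309.81 + 14.6362 = 324.446.
Reliability = 324.446 / 490.683 = 0.661.

0.661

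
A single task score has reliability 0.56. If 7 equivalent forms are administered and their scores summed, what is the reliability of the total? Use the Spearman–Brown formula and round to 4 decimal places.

ρ_k = kρ / (1 + (k−1)ρ) = 7·0.56 / (1 + 6·0.56) = 3.920 / 4.360 = 0.8991.

0.8991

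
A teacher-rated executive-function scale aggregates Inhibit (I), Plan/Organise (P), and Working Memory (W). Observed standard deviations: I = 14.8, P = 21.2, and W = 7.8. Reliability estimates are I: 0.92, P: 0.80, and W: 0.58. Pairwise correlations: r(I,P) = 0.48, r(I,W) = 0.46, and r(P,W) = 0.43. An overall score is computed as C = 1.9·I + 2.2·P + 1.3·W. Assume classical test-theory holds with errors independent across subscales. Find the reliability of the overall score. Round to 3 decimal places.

0.892

Var(C) = 1.9²·14.8² + 2.2²·21.2² + 1.3²·7.8² + 2·[4.18·14.8·21.2·0.48 + 2.47·14.8·7.8·0.46 + 2.86·21.2·7.8·0.43] = 3068.84 + 1928.1 = 4996.95.
Because errors are independent across components, Cov(Tᵢ,Tⱼ) = Cov(Xᵢ,Xⱼ); the off-diagonal part of the true-score variance is the same as above.
True-score variance = [1.9²·14.8²·0.92 + 2.2²·21.2²·0.80 + 1.3²·7.8²·0.58] + 1928.1 = 2527.34 + 1928.1 = 4455.44.
Reliability = 4455.44 / 4996.95 = 0.892.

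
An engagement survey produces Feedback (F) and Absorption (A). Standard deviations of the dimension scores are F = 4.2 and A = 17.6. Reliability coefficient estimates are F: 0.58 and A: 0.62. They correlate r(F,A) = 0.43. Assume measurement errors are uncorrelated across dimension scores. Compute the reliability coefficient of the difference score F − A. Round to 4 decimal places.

0.5258

Var(F−A) = 4.2² + 17.6² − 2·4.2·17.6·0.43 = 327.4 − 63.5712 = 263.829.
Because errors are independent across components, Cov(Tᵢ,Tⱼ) = Cov(Xᵢ,Xⱼ); the off-diagonal part of the true-score variance is the same as above.
True-score variance = [4.2²·0.58 + 17.6²·0.62] − 63.5712 = 202.282 − 63.5712 = 138.711.
Reliability = 138.711 / 263.829 = 0.5258.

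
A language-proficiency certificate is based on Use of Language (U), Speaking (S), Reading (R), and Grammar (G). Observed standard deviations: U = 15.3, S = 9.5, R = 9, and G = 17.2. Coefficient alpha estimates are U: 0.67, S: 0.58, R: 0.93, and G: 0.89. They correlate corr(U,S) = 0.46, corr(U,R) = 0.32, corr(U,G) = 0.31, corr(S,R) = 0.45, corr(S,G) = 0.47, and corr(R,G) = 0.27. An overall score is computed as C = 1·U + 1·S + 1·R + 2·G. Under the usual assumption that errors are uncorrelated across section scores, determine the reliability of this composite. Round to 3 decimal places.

Var(C) = 15.3² + 9.5² + 9² + 2²·17.2² + 2·[15.3·9.5·0.46 + 15.3·9·0.32 + 2·15.3·17.2·0.31 + 9.5·9·0.45 + 2·9.5·17.2·0.47 + 2·9·17.2·0.27] = 1588.7 + 1099.49 = 2688.19.
With uncorrelated errors the cross-covariances are all true-score covariance, so they carry over unchanged; only the diagonal terms shrink to ρᵢσᵢ².
True-score variance = [15.3²·0.67 + 9.5²·0.58 + 9²·0.93 + 2²·17.2²·0.89] + 1099.49 = 1337.71 + 1099.49 = 2437.2.
Reliability = 2437.2 / 2688.19 = 0.907.

0.907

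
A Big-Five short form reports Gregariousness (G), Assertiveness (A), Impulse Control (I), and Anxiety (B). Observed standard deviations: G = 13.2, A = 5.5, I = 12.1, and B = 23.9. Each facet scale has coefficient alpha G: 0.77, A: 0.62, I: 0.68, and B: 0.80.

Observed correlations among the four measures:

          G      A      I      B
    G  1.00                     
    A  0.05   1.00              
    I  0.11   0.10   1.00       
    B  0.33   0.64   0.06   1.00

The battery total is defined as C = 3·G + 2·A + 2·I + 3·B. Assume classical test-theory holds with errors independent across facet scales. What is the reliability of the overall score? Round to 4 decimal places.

0.8500

Var(C) = 3²·13.2² + 2²·5.5² + 2²·12.1² + 3²·23.9² + 2·[6·13.2·5.5·0.05 + 6·13.2·12.1·0.11 + 9·13.2·23.9·0.33 + 4·5.5·12.1·0.10 + 6·5.5·23.9·0.64 + 6·12.1·23.9·0.06] = 7415.69 + 3399.33 = 10815.
Because errors are independent across components, Cov(Tᵢ,Tⱼ) = Cov(Xᵢ,Xⱼ); the off-diagonal part of the true-score variance is the same as above.
True-score variance = [3²·13.2²·0.77 + 2²·5.5²·0.62 + 2²·12.1²·0.68 + 3²·23.9²·0.80] + 3399.33 = 5793.45 + 3399.33 = 9192.78.
Reliability = 9192.78 / 10815 = 0.8500.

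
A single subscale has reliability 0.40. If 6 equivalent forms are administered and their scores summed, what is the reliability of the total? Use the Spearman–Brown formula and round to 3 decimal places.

0.800

ρ_k = kρ / (1 + (k−1)ρ) = 6·0.40 / (1 + 5·0.40) = 2.400 / 3.000 = 0.800.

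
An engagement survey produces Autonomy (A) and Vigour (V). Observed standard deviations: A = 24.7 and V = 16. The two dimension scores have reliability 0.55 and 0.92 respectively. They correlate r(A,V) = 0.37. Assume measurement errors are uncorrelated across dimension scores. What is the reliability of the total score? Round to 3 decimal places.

0.745

Var(A+V) = 24.7² + 16² + 2·[24.7·16·0.37] = 866.09 + 292.448 = 1158.54.
Because errors are independent across components, Cov(Tᵢ,Tⱼ) = Cov(Xᵢ,Xⱼ); the off-diagonal part of the true-score variance is the same as above.
True-score variance = [24.7²·0.55 + 16²·0.92] + 292.448 = 571.069 + 292.448 = 863.517.
Reliability = 863.517 / 1158.54 = 0.745.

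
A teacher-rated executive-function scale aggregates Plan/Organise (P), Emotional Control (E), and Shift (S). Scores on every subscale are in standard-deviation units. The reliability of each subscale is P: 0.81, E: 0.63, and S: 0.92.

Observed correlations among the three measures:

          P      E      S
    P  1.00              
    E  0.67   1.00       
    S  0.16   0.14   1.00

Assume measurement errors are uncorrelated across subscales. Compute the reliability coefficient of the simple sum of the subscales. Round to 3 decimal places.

Var(P+E+S) = 3 + 2·[0.67 + 0.16 + 0.14] = 3 + 1.94 = 4.94.
Under uncorrelated errors the observed covariances equal the true-score covariances, so only the own-variance terms attenuate.
True-score variance = [0.81 + 0.63 + 0.92] + 1.94 = 2.36 + 1.94 = 4.3.
Reliability = 4.3 / 4.94 = 0.870.

0.870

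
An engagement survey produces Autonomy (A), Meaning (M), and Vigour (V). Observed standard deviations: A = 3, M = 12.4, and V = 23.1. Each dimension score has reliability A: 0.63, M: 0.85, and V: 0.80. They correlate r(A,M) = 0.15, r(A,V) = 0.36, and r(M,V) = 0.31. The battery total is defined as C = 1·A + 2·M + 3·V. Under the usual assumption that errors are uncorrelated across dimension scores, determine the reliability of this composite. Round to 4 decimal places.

0.8415

Var(C) = 3² + 2²·12.4² + 3²·23.1² + 2·[2·3·12.4·0.15 + 3·3·23.1·0.36 + 6·12.4·23.1·0.31] = 5426.53 + 1237.56 = 6664.09.
Under uncorrelated errors the observed covariances equal the true-score covariances, so only the own-variance terms attenuate.
True-score variance = [3²·0.63 + 2²·12.4²·0.85 + 3²·23.1²·0.80] + 1237.56 = 4370.45 + 1237.56 = 5608.01.
Reliability = 5608.01 / 6664.09 = 0.8415.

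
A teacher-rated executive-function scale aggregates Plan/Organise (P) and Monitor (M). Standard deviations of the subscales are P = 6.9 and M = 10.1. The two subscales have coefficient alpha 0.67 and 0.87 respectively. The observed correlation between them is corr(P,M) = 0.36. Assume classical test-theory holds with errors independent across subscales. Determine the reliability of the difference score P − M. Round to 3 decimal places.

0.709

Var(P−M) = 6.9² + 10.1² − 2·6.9·10.1·0.36 = 149.62 − 50.1768 = 99.4432.
With uncorrelated errors the cross-covariances are all true-score covariance, so they carry over unchanged; only the diagonal terms shrink to ρᵢσᵢ².
True-score variance = [6.9²·0.67 + 10.1²·0.87] − 50.1768 = 120.647 − 50.1768 = 70.4706.
Reliability = 70.4706 / 99.4432 = 0.709.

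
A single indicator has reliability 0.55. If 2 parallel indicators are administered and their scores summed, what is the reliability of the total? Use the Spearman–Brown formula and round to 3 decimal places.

ρ_k = kρ / (1 + (k−1)ρ) = 2·0.55 / (1 + 1·0.55) = 1.100 / 1.550 = 0.710.

0.710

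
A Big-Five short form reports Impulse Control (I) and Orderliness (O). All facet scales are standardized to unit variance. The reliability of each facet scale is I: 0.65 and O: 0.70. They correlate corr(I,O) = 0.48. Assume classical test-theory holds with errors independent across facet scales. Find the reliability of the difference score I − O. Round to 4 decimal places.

Var(I−O) = 1 + 1 − 2·0.48 = 2 − 0.96 = 1.04.
Under uncorrelated errors the observed covariances equal the true-score covariances, so only the own-variance terms attenuate.
True-score variance = [0.65 + 0.70] − 0.96 = 1.35 − 0.96 = 0.39.
Reliability = 0.39 / 1.04 = 0.3750.

0.3750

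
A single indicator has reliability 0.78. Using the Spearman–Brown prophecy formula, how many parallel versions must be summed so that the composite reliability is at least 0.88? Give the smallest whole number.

k ≥ ρ*(1−ρ₁)/(ρ₁(1−ρ*)) = 0.88·0.22 / (0.78·0.12) = 2.068.
Smallest integer k = 3.

3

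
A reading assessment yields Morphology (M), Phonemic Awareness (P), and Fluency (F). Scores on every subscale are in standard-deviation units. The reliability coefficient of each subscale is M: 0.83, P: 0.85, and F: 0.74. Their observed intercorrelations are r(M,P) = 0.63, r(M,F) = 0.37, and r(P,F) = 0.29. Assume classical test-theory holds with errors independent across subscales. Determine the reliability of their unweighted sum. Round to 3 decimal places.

0.896

Var(M+P+F) = 3 + 2·[0.63 + 0.37 + 0.29] = 3 + 2.58 = 5.58.
With uncorrelated errors the cross-covariances are all true-score covariance, so they carry over unchanged; only the diagonal terms shrink to ρᵢσᵢ².
True-score variance = [0.83 + 0.85 + 0.74] + 2.58 = 2.42 + 2.58 = 5.
Reliability = 5 / 5.58 = 0.896.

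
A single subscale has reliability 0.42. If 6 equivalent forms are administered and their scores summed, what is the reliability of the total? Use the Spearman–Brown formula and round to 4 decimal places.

ρ_k = kρ / (1 + (k−1)ρ) = 6·0.42 / (1 + 5·0.42) = 2.520 / 3.100 = 0.8129.

0.8129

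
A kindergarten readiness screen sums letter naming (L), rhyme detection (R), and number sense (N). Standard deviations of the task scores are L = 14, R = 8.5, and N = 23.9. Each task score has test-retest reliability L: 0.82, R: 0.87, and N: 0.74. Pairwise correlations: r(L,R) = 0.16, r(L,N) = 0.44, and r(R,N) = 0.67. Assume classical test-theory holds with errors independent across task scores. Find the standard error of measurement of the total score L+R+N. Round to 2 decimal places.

13.90

Var(total) = 839.46 + 604.749 = 1444.21.
True-score variance = 646.273 + 604.749 = 1251.02, so reliability = 0.8662.
Error variance = 1444.21 − 1251.02 = 193.187; SEM = √193.187 = 13.90.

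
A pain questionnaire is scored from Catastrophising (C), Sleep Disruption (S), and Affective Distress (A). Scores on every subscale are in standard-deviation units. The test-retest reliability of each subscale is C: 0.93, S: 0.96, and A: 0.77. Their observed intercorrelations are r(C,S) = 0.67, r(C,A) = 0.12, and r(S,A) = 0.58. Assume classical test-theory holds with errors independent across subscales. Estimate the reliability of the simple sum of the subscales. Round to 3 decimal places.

0.941

Var(C+S+A) = 3 + 2·[0.67 + 0.12 + 0.58] = 3 + 2.74 = 5.74.
Because errors are independent across components, Cov(Tᵢ,Tⱼ) = Cov(Xᵢ,Xⱼ); the off-diagonal part of the true-score variance is the same as above.
True-score variance = [0.93 + 0.96 + 0.77] + 2.74 = 2.66 + 2.74 = 5.4.
Reliability = 5.4 / 5.74 = 0.941.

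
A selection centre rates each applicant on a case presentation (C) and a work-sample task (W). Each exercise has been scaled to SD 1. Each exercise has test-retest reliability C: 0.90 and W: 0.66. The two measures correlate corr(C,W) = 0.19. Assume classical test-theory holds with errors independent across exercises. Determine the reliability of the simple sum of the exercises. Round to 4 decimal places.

0.8151

Var(C+W) = 2 + 2·[0.19] = 2 + 0.38 = 2.38.
With uncorrelated errors the cross-covariances are all true-score covariance, so they carry over unchanged; only the diagonal terms shrink to ρᵢσᵢ².
True-score variance = [0.90 + 0.66] + 0.38 = 1.56 + 0.38 = 1.94.
Reliability = 1.94 / 2.38 = 0.8151.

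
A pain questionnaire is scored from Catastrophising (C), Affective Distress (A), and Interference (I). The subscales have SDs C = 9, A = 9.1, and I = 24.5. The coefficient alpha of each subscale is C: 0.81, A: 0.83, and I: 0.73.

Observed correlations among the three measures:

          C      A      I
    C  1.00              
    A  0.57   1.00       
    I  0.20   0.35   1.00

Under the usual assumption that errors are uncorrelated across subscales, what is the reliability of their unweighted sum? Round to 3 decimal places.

0.826

Var(C+A+I) = 9² + 9.1² + 24.5² + 2·[9·9.1·0.57 + 9·24.5·0.20 + 9.1·24.5·0.35] = 764.06 + 337.631 = 1101.69.
Under uncorrelated errors the observed covariances equal the true-score covariances, so only the own-variance terms attenuate.
True-score variance = [9²·0.81 + 9.1²·0.83 + 24.5²·0.73] + 337.631 = 572.525 + 337.631 = 910.156.
Reliability = 910.156 / 1101.69 = 0.826.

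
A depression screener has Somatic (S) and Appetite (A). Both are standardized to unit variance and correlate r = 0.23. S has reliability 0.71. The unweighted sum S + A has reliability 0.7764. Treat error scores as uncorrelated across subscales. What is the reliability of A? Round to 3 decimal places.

Var(S+A) = 2 + 2·0.23 = 2.460.
True-score variance = ρ_S + ρ_A + 2·0.23, so 0.7764 = (0.71 + ρ_A + 0.46) / 2.460.
ρ_A = 0.7764·2.460 − 0.71 − 0.46 = 0.740.

0.740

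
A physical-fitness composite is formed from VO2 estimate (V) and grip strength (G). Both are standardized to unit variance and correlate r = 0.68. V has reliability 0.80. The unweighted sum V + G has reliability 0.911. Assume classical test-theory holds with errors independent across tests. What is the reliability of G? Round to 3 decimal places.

Var(V+G) = 2 + 2·0.68 = 3.360.
True-score variance = ρ_V + ρ_G + 2·0.68, so 0.911 = (0.80 + ρ_G + 1.36) / 3.360.
ρ_G = 0.911·3.360 − 0.80 − 1.36 = 0.901.

0.901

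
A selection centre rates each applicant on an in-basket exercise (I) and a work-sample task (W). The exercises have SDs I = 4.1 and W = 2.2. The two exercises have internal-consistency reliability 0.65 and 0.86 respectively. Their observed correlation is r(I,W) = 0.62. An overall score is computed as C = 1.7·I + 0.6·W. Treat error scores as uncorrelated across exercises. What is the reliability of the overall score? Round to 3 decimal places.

0.721

Var(C) = 1.7²·4.1² + 0.6²·2.2² + 2·[1.02·4.1·2.2·0.62] = 50.3233 + 11.4085 = 61.7318.
Under uncorrelated errors the observed covariances equal the true-score covariances, so only the own-variance terms attenuate.
True-score variance = [1.7²·4.1²·0.65 + 0.6²·2.2²·0.86] + 11.4085 = 33.076 + 11.4085 = 44.4845.
Reliability = 44.4845 / 61.7318 = 0.721.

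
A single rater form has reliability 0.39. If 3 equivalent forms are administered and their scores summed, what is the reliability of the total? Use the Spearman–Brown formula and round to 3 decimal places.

0.657

ρ_k = kρ / (1 + (k−1)ρ) = 3·0.39 / (1 + 2·0.39) = 1.170 / 1.780 = 0.657.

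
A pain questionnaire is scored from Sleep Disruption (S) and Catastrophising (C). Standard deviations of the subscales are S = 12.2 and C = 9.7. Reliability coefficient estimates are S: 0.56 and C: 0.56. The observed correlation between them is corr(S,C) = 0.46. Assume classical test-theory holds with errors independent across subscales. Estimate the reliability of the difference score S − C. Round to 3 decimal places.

Var(S−C) = 12.2² + 9.7² − 2·12.2·9.7·0.46 = 242.93 − 108.873 = 134.057.
Under uncorrelated errors the observed covariances equal the true-score covariances, so only the own-variance terms attenuate.
True-score variance = [12.2²·0.56 + 9.7²·0.56] − 108.873 = 136.041 − 108.873 = 27.168.
Reliability = 27.168 / 134.057 = 0.203.

0.203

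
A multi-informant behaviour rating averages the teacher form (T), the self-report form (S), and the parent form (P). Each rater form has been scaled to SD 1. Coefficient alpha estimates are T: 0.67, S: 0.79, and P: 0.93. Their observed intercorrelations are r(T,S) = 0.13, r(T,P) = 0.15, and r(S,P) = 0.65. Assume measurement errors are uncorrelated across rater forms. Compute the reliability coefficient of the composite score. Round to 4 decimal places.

Var(T+S+P) = 3 + 2·[0.13 + 0.15 + 0.65] = 3 + 1.86 = 4.86.
With uncorrelated errors the cross-covariances are all true-score covariance, so they carry over unchanged; only the diagonal terms shrink to ρᵢσᵢ².
True-score variance = [0.67 + 0.79 + 0.93] + 1.86 = 2.39 + 1.86 = 4.25.
Reliability = 4.25 / 4.86 = 0.8745.

0.8745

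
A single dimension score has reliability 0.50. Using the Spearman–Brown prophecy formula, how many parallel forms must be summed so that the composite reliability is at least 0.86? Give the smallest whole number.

k ≥ ρ*(1−ρ₁)/(ρ₁(1−ρ*)) = 0.86·0.50 / (0.50·0.14) = 6.143.
Smallest integer k = 7.

7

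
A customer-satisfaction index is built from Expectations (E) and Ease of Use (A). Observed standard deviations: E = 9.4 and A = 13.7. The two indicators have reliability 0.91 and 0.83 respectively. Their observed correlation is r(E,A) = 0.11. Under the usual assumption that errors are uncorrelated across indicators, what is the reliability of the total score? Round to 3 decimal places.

0.869

Var(E+A) = 9.4² + 13.7² + 2·[9.4·13.7·0.11] = 276.05 + 28.3316 = 304.382.
With uncorrelated errors the cross-covariances are all true-score covariance, so they carry over unchanged; only the diagonal terms shrink to ρᵢσᵢ².
True-score variance = [9.4²·0.91 + 13.7²·0.83] + 28.3316 = 236.19 + 28.3316 = 264.522.
Reliability = 264.522 / 304.382 = 0.869.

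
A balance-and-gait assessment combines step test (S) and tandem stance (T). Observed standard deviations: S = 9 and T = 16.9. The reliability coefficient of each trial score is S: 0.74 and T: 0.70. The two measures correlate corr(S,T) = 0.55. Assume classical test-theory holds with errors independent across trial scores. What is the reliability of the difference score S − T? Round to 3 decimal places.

0.464

Var(S−T) = 9² + 16.9² − 2·9·16.9·0.55 = 366.61 − 167.31 = 199.3.
Under uncorrelated errors the observed covariances equal the true-score covariances, so only the own-variance terms attenuate.
True-score variance = [9²·0.74 + 16.9²·0.70] − 167.31 = 259.867 − 167.31 = 92.557.
Reliability = 92.557 / 199.3 = 0.464.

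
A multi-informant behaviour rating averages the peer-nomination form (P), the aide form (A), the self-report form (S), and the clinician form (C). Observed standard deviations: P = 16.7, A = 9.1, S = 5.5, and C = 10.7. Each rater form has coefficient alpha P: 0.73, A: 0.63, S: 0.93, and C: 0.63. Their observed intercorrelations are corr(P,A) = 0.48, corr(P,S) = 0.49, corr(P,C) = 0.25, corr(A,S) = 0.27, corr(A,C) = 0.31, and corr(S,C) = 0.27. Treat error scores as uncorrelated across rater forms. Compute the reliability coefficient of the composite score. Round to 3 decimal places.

0.842

Var(P+A+S+C) = 16.7² + 9.1² + 5.5² + 10.7² + 2·[16.7·9.1·0.48 + 16.7·5.5·0.49 + 16.7·10.7·0.25 + 9.1·5.5·0.27 + 9.1·10.7·0.31 + 5.5·10.7·0.27] = 506.44 + 444.425 = 950.865.
Because errors are independent across components, Cov(Tᵢ,Tⱼ) = Cov(Xᵢ,Xⱼ); the off-diagonal part of the true-score variance is the same as above.
True-score variance = [16.7²·0.73 + 9.1²·0.63 + 5.5²·0.93 + 10.7²·0.63] + 444.425 = 356.021 + 444.425 = 800.446.
Reliability = 800.446 / 950.865 = 0.842.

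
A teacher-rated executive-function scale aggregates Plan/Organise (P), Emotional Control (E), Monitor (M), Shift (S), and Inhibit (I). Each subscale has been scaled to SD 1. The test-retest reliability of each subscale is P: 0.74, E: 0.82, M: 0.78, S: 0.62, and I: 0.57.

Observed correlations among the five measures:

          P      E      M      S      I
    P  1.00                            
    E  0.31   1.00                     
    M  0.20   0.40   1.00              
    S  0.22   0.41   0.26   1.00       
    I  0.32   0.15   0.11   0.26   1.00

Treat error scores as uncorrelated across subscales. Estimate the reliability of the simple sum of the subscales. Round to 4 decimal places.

Var(P+E+M+S+I) = 5 + 2·[0.31 + 0.20 + 0.22 + 0.32 + 0.40 + 0.41 + 0.15 + 0.26 + 0.11 + 0.26] = 5 + 5.28 = 10.28.
Under uncorrelated errors the observed covariances equal the true-score covariances, so only the own-variance terms attenuate.
True-score variance = [0.74 + 0.82 + 0.78 + 0.62 + 0.57] + 5.28 = 3.53 + 5.28 = 8.81.
Reliability = 8.81 / 10.28 = 0.8570.

0.8570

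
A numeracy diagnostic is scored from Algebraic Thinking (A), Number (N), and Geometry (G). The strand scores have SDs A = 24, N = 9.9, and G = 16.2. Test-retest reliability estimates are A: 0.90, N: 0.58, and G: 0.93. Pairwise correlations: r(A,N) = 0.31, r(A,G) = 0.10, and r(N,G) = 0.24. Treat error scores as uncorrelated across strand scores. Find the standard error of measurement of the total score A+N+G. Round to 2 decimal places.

10.82

Var(total) = 936.45 + 302.054 = 1238.5.
True-score variance = 819.315 + 302.054 = 1121.37, so reliability = 0.9054.
Error variance = 1238.5 − 1121.37 = 117.135; SEM = √117.135 = 10.82.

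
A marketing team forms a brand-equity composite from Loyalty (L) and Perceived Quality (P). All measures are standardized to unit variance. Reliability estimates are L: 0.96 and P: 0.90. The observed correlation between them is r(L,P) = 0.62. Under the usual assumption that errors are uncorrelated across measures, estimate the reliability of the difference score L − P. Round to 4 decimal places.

Var(L−P) = 1 + 1 − 2·0.62 = 2 − 1.24 = 0.76.
Because errors are independent across components, Cov(Tᵢ,Tⱼ) = Cov(Xᵢ,Xⱼ); the off-diagonal part of the true-score variance is the same as above.
True-score variance = [0.96 + 0.90] − 1.24 = 1.86 − 1.24 = 0.62.
Reliability = 0.62 / 0.76 = 0.8158.

0.8158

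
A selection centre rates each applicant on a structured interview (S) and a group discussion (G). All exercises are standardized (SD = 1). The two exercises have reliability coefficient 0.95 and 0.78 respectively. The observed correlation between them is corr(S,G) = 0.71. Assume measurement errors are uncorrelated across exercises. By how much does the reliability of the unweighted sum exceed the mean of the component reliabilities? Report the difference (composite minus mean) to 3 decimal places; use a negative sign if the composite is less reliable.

Var(sum) = 2 + 1.42 = 3.42; true-score variance = 1.73 + 1.42 = 3.15; composite reliability = 0.9211.
Mean component reliability = 0.8650.
Difference = 0.9211 − 0.8650 = 0.056.

0.056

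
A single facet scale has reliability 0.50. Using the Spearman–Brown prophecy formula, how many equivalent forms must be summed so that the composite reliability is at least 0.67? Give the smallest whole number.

k ≥ ρ*(1−ρ₁)/(ρ₁(1−ρ*)) = 0.67·0.50 / (0.50·0.33) = 2.030.
Smallest integer k = 3.

3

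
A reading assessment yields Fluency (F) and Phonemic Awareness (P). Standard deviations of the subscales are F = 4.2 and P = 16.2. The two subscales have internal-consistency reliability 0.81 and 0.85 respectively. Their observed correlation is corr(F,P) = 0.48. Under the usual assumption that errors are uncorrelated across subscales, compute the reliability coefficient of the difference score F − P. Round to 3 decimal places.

Var(F−P) = 4.2² + 16.2² − 2·4.2·16.2·0.48 = 280.08 − 65.3184 = 214.762.
Because errors are independent across components, Cov(Tᵢ,Tⱼ) = Cov(Xᵢ,Xⱼ); the off-diagonal part of the true-score variance is the same as above.
True-score variance = [4.2²·0.81 + 16.2²·0.85] − 65.3184 = 237.362 − 65.3184 = 172.044.
Reliability = 172.044 / 214.762 = 0.801.

0.801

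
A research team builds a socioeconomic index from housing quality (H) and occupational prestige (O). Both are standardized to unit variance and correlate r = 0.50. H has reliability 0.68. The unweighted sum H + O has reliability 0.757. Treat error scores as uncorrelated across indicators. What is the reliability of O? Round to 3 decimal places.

Var(H+O) = 2 + 2·0.50 = 3.000.
True-score variance = ρ_H + ρ_O + 2·0.50, so 0.757 = (0.68 + ρ_O + 1.00) / 3.000.
ρ_O = 0.757·3.000 − 0.68 − 1.00 = 0.591.

0.591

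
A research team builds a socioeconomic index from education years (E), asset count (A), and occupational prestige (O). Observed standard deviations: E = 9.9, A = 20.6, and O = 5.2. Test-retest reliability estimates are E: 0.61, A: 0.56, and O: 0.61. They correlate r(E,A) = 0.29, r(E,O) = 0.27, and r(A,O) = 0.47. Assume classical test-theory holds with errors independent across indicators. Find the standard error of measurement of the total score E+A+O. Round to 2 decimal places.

15.35

Var(total) = 549.41 + 246.777 = 796.187.
True-score variance = 313.922 + 246.777 = 560.699, so reliability = 0.7042.
Error variance = 796.187 − 560.699 = 235.488; SEM = √235.488 = 15.35.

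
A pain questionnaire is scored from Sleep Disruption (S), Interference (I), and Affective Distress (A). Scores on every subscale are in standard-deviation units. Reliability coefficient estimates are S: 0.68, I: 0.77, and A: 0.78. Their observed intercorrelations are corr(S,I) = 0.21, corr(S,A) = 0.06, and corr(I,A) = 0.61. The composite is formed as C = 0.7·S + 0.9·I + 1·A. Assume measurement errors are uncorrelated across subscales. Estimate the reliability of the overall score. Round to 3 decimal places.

Var(C) = 0.7² + 0.9² + 1 + 2·[0.63·0.21 + 0.7·0.06 + 0.9·0.61] = 2.3 + 1.4466 = 3.7466.
Under uncorrelated errors the observed covariances equal the true-score covariances, so only the own-variance terms attenuate.
True-score variance = [0.7²·0.68 + 0.9²·0.77 + 0.78] + 1.4466 = 1.7369 + 1.4466 = 3.1835.
Reliability = 3.1835 / 3.7466 = 0.850.

0.850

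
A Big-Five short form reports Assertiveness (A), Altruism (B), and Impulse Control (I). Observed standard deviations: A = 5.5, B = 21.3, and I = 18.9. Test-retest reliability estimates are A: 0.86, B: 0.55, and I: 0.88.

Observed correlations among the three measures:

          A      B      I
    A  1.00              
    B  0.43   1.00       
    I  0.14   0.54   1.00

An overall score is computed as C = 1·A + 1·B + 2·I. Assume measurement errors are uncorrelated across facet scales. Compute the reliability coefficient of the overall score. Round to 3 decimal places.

Var(C) = 5.5² + 21.3² + 2²·18.9² + 2·[5.5·21.3·0.43 + 2·5.5·18.9·0.14 + 2·21.3·18.9·0.54] = 1912.78 + 1028.51 = 2941.29.
Because errors are independent across components, Cov(Tᵢ,Tⱼ) = Cov(Xᵢ,Xⱼ); the off-diagonal part of the true-score variance is the same as above.
True-score variance = [5.5²·0.86 + 21.3²·0.55 + 2²·18.9²·0.88] + 1028.51 = 1532.92 + 1028.51 = 2561.44.
Reliability = 2561.44 / 2941.29 = 0.871.

0.871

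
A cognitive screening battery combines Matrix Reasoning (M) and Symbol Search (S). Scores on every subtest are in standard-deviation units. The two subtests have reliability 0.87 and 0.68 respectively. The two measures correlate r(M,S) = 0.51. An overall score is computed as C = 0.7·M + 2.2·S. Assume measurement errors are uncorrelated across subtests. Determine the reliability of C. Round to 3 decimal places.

Var(C) = 0.7² + 2.2² + 2·[1.54·0.51] = 5.33 + 1.5708 = 6.9008.
Under uncorrelated errors the observed covariances equal the true-score covariances, so only the own-variance terms attenuate.
True-score variance = [0.7²·0.87 + 2.2²·0.68] + 1.5708 = 3.7175 + 1.5708 = 5.2883.
Reliability = 5.2883 / 6.9008 = 0.766.

0.766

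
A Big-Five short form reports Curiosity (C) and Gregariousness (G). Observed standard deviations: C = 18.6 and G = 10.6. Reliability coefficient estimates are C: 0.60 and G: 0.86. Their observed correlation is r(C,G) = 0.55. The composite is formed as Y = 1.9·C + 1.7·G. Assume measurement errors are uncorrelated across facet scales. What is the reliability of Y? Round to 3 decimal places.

0.760

Var(Y) = 1.9²·18.6² + 1.7²·10.6² + 2·[3.23·18.6·10.6·0.55] = 1573.64 + 700.509 = 2274.15.
With uncorrelated errors the cross-covariances are all true-score covariance, so they carry over unchanged; only the diagonal terms shrink to ρᵢσᵢ².
True-score variance = [1.9²·18.6²·0.60 + 1.7²·10.6²·0.86] + 700.509 = 1028.61 + 700.509 = 1729.12.
Reliability = 1729.12 / 2274.15 = 0.760.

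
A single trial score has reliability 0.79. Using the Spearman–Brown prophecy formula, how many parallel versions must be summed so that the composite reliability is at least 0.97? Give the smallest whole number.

k ≥ ρ*(1−ρ₁)/(ρ₁(1−ρ*)) = 0.97·0.21 / (0.79·0.03) = 8.595.
Smallest integer k = 9.

9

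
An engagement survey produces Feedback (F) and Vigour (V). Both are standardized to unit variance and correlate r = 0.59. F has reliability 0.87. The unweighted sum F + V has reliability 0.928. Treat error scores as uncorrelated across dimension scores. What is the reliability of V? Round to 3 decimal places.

0.901

Var(F+V) = 2 + 2·0.59 = 3.180.
True-score variance = ρ_F + ρ_V + 2·0.59, so 0.928 = (0.87 + ρ_V + 1.18) / 3.180.
ρ_V = 0.928·3.180 − 0.87 − 1.18 = 0.901.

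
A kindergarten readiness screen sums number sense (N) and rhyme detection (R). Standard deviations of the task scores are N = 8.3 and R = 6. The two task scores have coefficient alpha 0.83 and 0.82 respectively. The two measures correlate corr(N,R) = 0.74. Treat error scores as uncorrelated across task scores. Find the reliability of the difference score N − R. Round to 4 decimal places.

0.4167

Var(N−R) = 8.3² + 6² − 2·8.3·6·0.74 = 104.89 − 73.704 = 31.186.
With uncorrelated errors the cross-covariances are all true-score covariance, so they carry over unchanged; only the diagonal terms shrink to ρᵢσᵢ².
True-score variance = [8.3²·0.83 + 6²·0.82] − 73.704 = 86.6987 − 73.704 = 12.9947.
Reliability = 12.9947 / 31.186 = 0.4167.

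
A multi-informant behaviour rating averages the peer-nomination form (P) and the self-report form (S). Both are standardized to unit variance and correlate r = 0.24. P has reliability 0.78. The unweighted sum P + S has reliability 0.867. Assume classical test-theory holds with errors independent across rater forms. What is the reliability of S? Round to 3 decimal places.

Var(P+S) = 2 + 2·0.24 = 2.480.
True-score variance = ρ_P + ρ_S + 2·0.24, so 0.867 = (0.78 + ρ_S + 0.48) / 2.480.
ρ_S = 0.867·2.480 − 0.78 − 0.48 = 0.890.

0.890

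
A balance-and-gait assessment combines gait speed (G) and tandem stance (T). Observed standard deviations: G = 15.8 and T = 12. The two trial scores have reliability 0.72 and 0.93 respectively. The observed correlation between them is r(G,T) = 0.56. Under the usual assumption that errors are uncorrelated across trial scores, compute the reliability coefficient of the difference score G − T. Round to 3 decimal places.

0.559

Var(G−T) = 15.8² + 12² − 2·15.8·12·0.56 = 393.64 − 212.352 = 181.288.
Because errors are independent across components, Cov(Tᵢ,Tⱼ) = Cov(Xᵢ,Xⱼ); the off-diagonal part of the true-score variance is the same as above.
True-score variance = [15.8²·0.72 + 12²·0.93] − 212.352 = 313.661 − 212.352 = 101.309.
Reliability = 101.309 / 181.288 = 0.559.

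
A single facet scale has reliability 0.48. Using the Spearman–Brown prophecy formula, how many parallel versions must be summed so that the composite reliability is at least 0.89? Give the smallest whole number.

k ≥ ρ*(1−ρ₁)/(ρ₁(1−ρ*)) = 0.89·0.52 / (0.48·0.11) = 8.765.
Smallest integer k = 9.

9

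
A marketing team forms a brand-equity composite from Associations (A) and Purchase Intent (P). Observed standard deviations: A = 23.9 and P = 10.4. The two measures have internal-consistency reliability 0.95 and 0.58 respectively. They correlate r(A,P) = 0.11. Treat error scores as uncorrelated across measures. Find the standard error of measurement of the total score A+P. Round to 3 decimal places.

8.602

Var(total) = 679.37 + 54.6832 = 734.053.
True-score variance = 605.382 + 54.6832 = 660.065, so reliability = 0.8992.
Error variance = 734.053 − 660.065 = 73.9877; SEM = √73.9877 = 8.602.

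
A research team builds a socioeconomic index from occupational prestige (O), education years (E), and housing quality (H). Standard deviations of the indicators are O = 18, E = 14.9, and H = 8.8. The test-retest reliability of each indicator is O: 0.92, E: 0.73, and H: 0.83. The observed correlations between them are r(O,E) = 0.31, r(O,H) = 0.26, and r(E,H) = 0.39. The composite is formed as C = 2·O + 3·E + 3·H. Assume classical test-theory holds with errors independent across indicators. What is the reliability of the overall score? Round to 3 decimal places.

0.881

Var(C) = 2²·18² + 3²·14.9² + 3²·8.8² + 2·[6·18·14.9·0.31 + 6·18·8.8·0.26 + 9·14.9·8.8·0.39] = 3991.05 + 2412.37 = 6403.42.
Under uncorrelated errors the observed covariances equal the true-score covariances, so only the own-variance terms attenuate.
True-score variance = [2²·18²·0.92 + 3²·14.9²·0.73 + 3²·8.8²·0.83] + 2412.37 = 3229.4 + 2412.37 = 5641.78.
Reliability = 5641.78 / 6403.42 = 0.881.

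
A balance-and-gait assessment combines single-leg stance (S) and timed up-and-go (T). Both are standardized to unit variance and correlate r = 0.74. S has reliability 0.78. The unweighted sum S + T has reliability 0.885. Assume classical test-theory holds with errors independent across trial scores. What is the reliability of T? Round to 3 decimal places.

Var(S+T) = 2 + 2·0.74 = 3.480.
True-score variance = ρ_S + ρ_T + 2·0.74, so 0.885 = (0.78 + ρ_T + 1.48) / 3.480.
ρ_T = 0.885·3.480 − 0.78 − 1.48 = 0.820.

0.820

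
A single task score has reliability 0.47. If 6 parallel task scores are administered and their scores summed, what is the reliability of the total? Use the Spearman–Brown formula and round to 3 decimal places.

0.842

ρ_k = kρ / (1 + (k−1)ρ) = 6·0.47 / (1 + 5·0.47) = 2.820 / 3.350 = 0.842.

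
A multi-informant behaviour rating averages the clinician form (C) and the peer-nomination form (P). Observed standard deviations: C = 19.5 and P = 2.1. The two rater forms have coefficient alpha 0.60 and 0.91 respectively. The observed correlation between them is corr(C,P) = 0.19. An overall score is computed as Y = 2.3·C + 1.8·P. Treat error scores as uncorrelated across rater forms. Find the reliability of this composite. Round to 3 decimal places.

Var(Y) = 2.3²·19.5² + 1.8²·2.1² + 2·[4.14·19.5·2.1·0.19] = 2025.81 + 64.4225 = 2090.23.
Because errors are independent across components, Cov(Tᵢ,Tⱼ) = Cov(Xᵢ,Xⱼ); the off-diagonal part of the true-score variance is the same as above.
True-score variance = [2.3²·19.5²·0.60 + 1.8²·2.1²·0.91] + 64.4225 = 1219.92 + 64.4225 = 1284.34.
Reliability = 1284.34 / 2090.23 = 0.614.

0.614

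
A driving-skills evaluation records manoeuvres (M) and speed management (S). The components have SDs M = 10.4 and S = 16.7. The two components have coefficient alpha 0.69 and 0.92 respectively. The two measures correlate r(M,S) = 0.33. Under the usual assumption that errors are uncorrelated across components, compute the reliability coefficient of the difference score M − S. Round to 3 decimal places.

0.795

Var(M−S) = 10.4² + 16.7² − 2·10.4·16.7·0.33 = 387.05 − 114.629 = 272.421.
Because errors are independent across components, Cov(Tᵢ,Tⱼ) = Cov(Xᵢ,Xⱼ); the off-diagonal part of the true-score variance is the same as above.
True-score variance = [10.4²·0.69 + 16.7²·0.92] − 114.629 = 331.209 − 114.629 = 216.58.
Reliability = 216.58 / 272.421 = 0.795.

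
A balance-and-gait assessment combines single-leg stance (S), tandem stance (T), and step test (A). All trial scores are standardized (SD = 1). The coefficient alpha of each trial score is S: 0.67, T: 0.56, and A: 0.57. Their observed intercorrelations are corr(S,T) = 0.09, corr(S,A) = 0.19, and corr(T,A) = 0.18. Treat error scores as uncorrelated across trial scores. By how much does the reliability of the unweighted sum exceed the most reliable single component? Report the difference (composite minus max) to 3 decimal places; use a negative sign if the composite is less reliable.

Var(sum) = 3 + 0.92 = 3.92; true-score variance = 1.8 + 0.92 = 2.72; composite reliability = 0.6939.
Max component reliability = 0.6700.
Difference = 0.6939 − 0.6700 = 0.024.

0.024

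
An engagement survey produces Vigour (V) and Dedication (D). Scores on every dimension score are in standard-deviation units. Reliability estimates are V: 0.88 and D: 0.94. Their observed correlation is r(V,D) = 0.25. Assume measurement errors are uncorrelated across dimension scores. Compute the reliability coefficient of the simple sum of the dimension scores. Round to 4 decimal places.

0.9280

Var(V+D) = 2 + 2·[0.25] = 2 + 0.5 = 2.5.
Under uncorrelated errors the observed covariances equal the true-score covariances, so only the own-variance terms attenuate.
True-score variance = [0.88 + 0.94] + 0.5 = 1.82 + 0.5 = 2.32.
Reliability = 2.32 / 2.5 = 0.9280.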